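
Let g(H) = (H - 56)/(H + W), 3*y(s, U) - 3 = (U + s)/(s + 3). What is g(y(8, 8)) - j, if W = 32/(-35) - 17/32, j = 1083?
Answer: -3588479/1453 ≈ -2469.7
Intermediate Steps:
y(s, U) = 1 + (U + s)/(3*(3 + s)) (y(s, U) = 1 + ((U + s)/(s + 3))/3 = 1 + ((U + s)/(3 + s))/3 = 1 + (U + s)/(3*(3 + s)))
W = -1619/1120 (W = 32*(-1/35) - 17*1/32 = -32/35 - 17/32 = -1619/1120 ≈ -1.4455)
g(H) = (-56 + H)/(-1619/1120 + H) (g(H) = (H - 56)/(H - 1619/1120) = (-56 + H)/(-1619/1120 + H))
g(y(8, 8)) - j = 1120*(-56 + (9 + 8 + 4*8)/(3*(3 + 8)))/(-1619 + 1120*((9 + 8 + 4*8)/(3*(3 + 8)))) - 1*1083 = 1120*(-56 + (⅓)*(9 + 8 + 32)/11)/(-1619 + 1120*((⅓)*(9 + 8 + 32)/11)) - 1083 = 1120*(-56 + (⅓)*(1/11)*49)/(-1619 + 1120*((⅓)*(1/11)*49)) - 1083 = 1120*(-56 + 49/33)/(-1619 + 1120*(49/33)) - 1083 = 1120*(-1799/33)/(-1619 + 54880/33) - 1083 = 1120*(-1799/33)/(1453/33) - 1083 = 1120*(33/1453)*(-1799/33) - 1083 = -2014880/1453 - 1083 = -3588479/1453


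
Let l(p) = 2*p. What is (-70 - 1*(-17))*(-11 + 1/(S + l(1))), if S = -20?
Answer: 10547/18 ≈ 585.94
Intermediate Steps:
(-70 - 1*(-17))*(-11 + 1/(S + l(1))) = (-70 - 1*(-17))*(-11 + 1/(-20 + 2*1)) = (-70 + 17)*(-11 + 1/(-20 + 2)) = -53*(-11 + 1/(-18)) = -53*(-11 - 1/18) = -53*(-199/18) = 10547/18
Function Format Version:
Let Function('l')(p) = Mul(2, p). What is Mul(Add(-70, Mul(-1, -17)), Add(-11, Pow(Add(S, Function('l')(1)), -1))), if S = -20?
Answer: Rational(10547, 18) ≈ 585.94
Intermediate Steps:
Mul(Add(-70, Mul(-1, -17)), Add(-11, Pow(Add(S, Function('l')(1)), -1))) = Mul(Add(-70, Mul(-1, -17)), Add(-11, Pow(Add(-20, Mul(2, 1)), -1))) = Mul(Add(-70, 17), Add(-11, Pow(Add(-20, 2), -1))) = Mul(-53, Add(-11, Pow(-18, -1))) = Mul(-53, Add(-11, Rational(-1, 18))) = Mul(-53, Rational(-199, 18)) = Rational(10547, 18)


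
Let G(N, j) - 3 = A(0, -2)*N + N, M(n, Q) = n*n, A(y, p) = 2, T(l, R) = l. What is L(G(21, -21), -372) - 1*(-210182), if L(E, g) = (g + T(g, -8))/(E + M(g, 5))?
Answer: 4849949526/23075 ≈ 2.1018e+5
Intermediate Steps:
M(n, Q) = n²
G(N, j) = 3 + 3*N (G(N, j) = 3 + (2*N + N) = 3 + 3*N)
L(E, g) = 2*g/(E + g²) (L(E, g) = (g + g)/(E + g²) = (2*g)/(E + g²) = 2*g/(E + g²))
L(G(21, -21), -372) - 1*(-210182) = 2*(-372)/((3 + 3*21) + (-372)²) - 1*(-210182) = 2*(-372)/((3 + 63) + 138384) + 210182 = 2*(-372)/(66 + 138384) + 210182 = 2*(-372)/138450 + 210182 = 2*(-372)*(1/138450) + 210182 = -124/23075 + 210182 = 4849949526/23075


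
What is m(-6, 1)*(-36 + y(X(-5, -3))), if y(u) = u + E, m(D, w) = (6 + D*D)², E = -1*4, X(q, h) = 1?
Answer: -68796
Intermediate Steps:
E = -4
m(D, w) = (6 + D²)²
y(u) = -4 + u (y(u) = u - 4 = -4 + u)
m(-6, 1)*(-36 + y(X(-5, -3))) = (6 + (-6)²)²*(-36 + (-4 + 1)) = (6 + 36)²*(-36 - 3) = 42²*(-39) = 1764*(-39) = -68796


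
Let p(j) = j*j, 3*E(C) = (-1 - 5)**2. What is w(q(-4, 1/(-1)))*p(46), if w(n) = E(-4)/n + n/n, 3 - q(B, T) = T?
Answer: 8464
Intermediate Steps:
E(C) = 12 (E(C) = (-1 - 5)**2/3 = (1/3)*(-6)**2 = (1/3)*36 = 12)
p(j) = j**2
q(B, T) = 3 - T
w(n) = 1 + 12/n (w(n) = 12/n + n/n = 12/n + 1 = 1 + 12/n)
w(q(-4, 1/(-1)))*p(46) = ((12 + (3 - 1/(-1)))/(3 - 1/(-1)))*46**2 = ((12 + (3 - (-1)))/(3 - (-1)))*2116 = ((12 + (3 - 1*(-1)))/(3 - 1*(-1)))*2116 = ((12 + (3 + 1))/(3 + 1))*2116 = ((12 + 4)/4)*2116 = ((1/4)*16)*2116 = 4*2116 = 8464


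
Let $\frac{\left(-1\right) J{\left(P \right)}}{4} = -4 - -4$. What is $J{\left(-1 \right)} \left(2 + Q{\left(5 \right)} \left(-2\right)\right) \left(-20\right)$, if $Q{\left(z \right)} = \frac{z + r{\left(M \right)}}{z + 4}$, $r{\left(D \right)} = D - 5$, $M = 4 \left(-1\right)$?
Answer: $0$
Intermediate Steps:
$M = -4$
$r{\left(D \right)} = -5 + D$
$J{\left(P \right)} = 0$ ($J{\left(P \right)} = - 4 \left(-4 - -4\right) = - 4 \left(-4 + 4\right) = \left(-4\right) 0 = 0$)
$Q{\left(z \right)} = \frac{-9 + z}{4 + z}$ ($Q{\left(z \right)} = \frac{z - 9}{z + 4} = \frac{z - 9}{4 + z} = \frac{-9 + z}{4 + z}$)
$J{\left(-1 \right)} \left(2 + Q{\left(5 \right)} \left(-2\right)\right) \left(-20\right) = 0 \left(2 + \frac{-9 + 5}{4 + 5} \left(-2\right)\right) \left(-20\right) = 0 \left(2 + \frac{1}{9} \left(-4\right) \left(-2\right)\right) \left(-20\right) = 0 \left(2 - - \frac{8}{9}\right) \left(-20\right) = 0 \left(2 + \frac{8}{9}\right) \left(-20\right) = 0 \cdot \frac{26}{9} \left(-20\right) = 0 \left(-20\right) = 0$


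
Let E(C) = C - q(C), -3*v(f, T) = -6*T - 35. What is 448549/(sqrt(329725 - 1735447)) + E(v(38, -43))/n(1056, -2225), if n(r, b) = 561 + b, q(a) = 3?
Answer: 29/624 - 448549*I*sqrt(1405722)/1405722 ≈ 0.046474 - 378.32*I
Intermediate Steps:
v(f, T) = 35/3 + 2*T (v(f, T) = -(-6*T - 35)/3 = -(-35 - 6*T)/3 = 35/3 + 2*T)
E(C) = -3 + C (E(C) = C - 1*3 = C - 3 = -3 + C)
448549/(sqrt(329725 - 1735447)) + E(v(38, -43))/n(1056, -2225) = 448549/(sqrt(329725 - 1735447)) + (-3 + (35/3 + 2*(-43)))/(561 - 2225) = 448549/(sqrt(-1405722)) + (-3 + (35/3 - 86))/(-1664) = 448549/((I*sqrt(1405722))) + (-3 - 223/3)*(-1/1664) = 448549*(-I*sqrt(1405722)/1405722) - 232/3*(-1/1664) = -448549*I*sqrt(1405722)/1405722 + 29/624 = 29/624 - 448549*I*sqrt(1405722)/1405722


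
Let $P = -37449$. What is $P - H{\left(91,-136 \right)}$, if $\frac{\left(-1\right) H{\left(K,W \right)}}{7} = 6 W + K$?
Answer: $-42524$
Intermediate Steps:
$H{\left(K,W \right)} = - 42 W - 7 K$ ($H{\left(K,W \right)} = - 7 \left(6 W + K\right) = - 7 \left(K + 6 W\right) = - 42 W - 7 K$)
$P - H{\left(91,-136 \right)} = -37449 - \left(\left(-42\right) \left(-136\right) - 637\right) = -37449 - \left(5712 - 637\right) = -37449 - 5075 = -42524$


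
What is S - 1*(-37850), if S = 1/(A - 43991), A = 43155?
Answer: 31642599/836 ≈ 37850.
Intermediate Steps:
S = -1/836 (S = 1/(43155 - 43991) = 1/(-836) = -1/836 ≈ -0.0011962)
S - 1*(-37850) = -1/836 - 1*(-37850) = -1/836 + 37850 = 31642599/836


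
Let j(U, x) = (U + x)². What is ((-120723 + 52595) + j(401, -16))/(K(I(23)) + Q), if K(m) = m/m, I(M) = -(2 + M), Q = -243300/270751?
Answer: 21686342847/27451 ≈ 7.9000e+5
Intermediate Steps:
Q = -243300/270751 (Q = -243300*1/270751 = -243300/270751 ≈ -0.89861)
I(M) = -2 - M
K(m) = 1
((-120723 + 52595) + j(401, -16))/(K(I(23)) + Q) = ((-120723 + 52595) + (401 - 16)²)/(1 - 243300/270751) = (-68128 + 385²)/(27451/270751) = (-68128 + 148225)*(270751/27451) = 80097*(270751/27451) = 21686342847/27451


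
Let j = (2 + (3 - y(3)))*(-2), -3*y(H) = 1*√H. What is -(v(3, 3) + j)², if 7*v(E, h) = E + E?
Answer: -12484/147 - 256*√3/21 ≈ -106.04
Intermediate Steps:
y(H) = -√H/3
v(E, h) = 2*E/7 (v(E, h) = (E + E)/7 = (2*E)/7 = 2*E/7)
j = -10 - 2*√3/3 (j = (2 + (3 - (-1)*√3/3))*(-2) = (2 + (3 + √3/3))*(-2) = (5 + √3/3)*(-2) = -10 - 2*√3/3 ≈ -11.155)
-(v(3, 3) + j)² = -((2/7)*3 + (-10 - 2*√3/3))² = -(6/7 + (-10 - 2*√3/3))² = -(-64/7 - 2*√3/3)²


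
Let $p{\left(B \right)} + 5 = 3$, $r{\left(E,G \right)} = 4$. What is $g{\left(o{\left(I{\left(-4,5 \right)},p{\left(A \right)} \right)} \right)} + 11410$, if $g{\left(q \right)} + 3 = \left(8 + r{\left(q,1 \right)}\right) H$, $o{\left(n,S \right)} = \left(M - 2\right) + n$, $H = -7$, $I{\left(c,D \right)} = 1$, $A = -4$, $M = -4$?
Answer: $11323$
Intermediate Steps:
$p{\left(B \right)} = -2$ ($p{\left(B \right)} = -5 + 3 = -2$)
$o{\left(n,S \right)} = -6 + n$ ($o{\left(n,S \right)} = \left(-4 - 2\right) + n = -6 + n$)
$g{\left(q \right)} = -87$ ($g{\left(q \right)} = -3 + \left(8 + 4\right) \left(-7\right) = -3 + 12 \left(-7\right) = -3 - 84 = -87$)
$g{\left(o{\left(I{\left(-4,5 \right)},p{\left(A \right)} \right)} \right)} + 11410 = -87 + 11410 = 11323$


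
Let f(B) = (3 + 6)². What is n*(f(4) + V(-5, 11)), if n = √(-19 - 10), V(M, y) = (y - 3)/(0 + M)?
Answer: 397*I*√29/5 ≈ 427.58*I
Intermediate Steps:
V(M, y) = (-3 + y)/M
f(B) = 81 (f(B) = 9² = 81)
n = I*√29 (n = √(-29) = I*√29 ≈ 5.3852*I)
n*(f(4) + V(-5, 11)) = (I*√29)*(81 + (-3 + 11)/(-5)) = (I*√29)*(81 - ⅕*8) = (I*√29)*(81 - 8/5) = (I*√29)*(397/5) = 397*I*√29/5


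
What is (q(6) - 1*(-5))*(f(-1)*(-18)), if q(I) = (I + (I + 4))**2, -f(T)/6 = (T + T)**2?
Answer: 112752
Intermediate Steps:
f(T) = -24*T**2 (f(T) = -6*(T + T)**2 = -6*4*T**2 = -24*T**2)
q(I) = (4 + 2*I)**2 (q(I) = (I + (4 + I))**2 = (4 + 2*I)**2)
(q(6) - 1*(-5))*(f(-1)*(-18)) = (4*(2 + 6)**2 - 1*(-5))*(-24*(-1)**2*(-18)) = (4*8**2 + 5)*(-24*1*(-18)) = (4*64 + 5)*(-24*(-18)) = (256 + 5)*432 = 261*432 = 112752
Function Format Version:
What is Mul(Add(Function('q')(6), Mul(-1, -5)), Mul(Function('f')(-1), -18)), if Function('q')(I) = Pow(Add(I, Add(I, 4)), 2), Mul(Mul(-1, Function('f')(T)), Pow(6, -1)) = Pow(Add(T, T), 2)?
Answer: 112752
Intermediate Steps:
Function('f')(T) = Mul(-24, Pow(T, 2)) (Function('f')(T) = Mul(-6, Pow(Add(T, T), 2)) = Mul(-6, Pow(Mul(2, T), 2)) = Mul(-6, Mul(4, Pow(T, 2))) = Mul(-24, Pow(T, 2)))
Function('q')(I) = Pow(Add(4, Mul(2, I)), 2) (Function('q')(I) = Pow(Add(I, Add(4, I)), 2) = Pow(Add(4, Mul(2, I)), 2))
Mul(Add(Function('q')(6), Mul(-1, -5)), Mul(Function('f')(-1), -18)) = Mul(Add(Mul(4, Pow(Add(2, 6), 2)), Mul(-1, -5)), Mul(Mul(-24, Pow(-1, 2)), -18)) = Mul(Add(Mul(4, Pow(8, 2)), 5), Mul(Mul(-24, 1), -18)) = Mul(Add(Mul(4, 64), 5), Mul(-24, -18)) = Mul(Add(256, 5), 432) = Mul(261, 432) = 112752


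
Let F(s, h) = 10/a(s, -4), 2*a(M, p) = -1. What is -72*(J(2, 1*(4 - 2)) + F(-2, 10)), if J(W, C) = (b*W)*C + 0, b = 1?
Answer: 1152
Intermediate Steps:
a(M, p) = -½ (a(M, p) = (½)*(-1) = -½)
F(s, h) = -20 (F(s, h) = 10/(-½) = 10*(-2) = -20)
J(W, C) = C*W (J(W, C) = (1*W)*C + 0 = W*C + 0 = C*W + 0 = C*W)
-72*(J(2, 1*(4 - 2)) + F(-2, 10)) = -72*((1*(4 - 2))*2 - 20) = -72*((1*2)*2 - 20) = -72*(2*2 - 20) = -72*(4 - 20) = -72*(-16) = 1152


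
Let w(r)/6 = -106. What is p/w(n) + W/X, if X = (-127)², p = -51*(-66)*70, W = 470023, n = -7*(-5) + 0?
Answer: -291781696/854837 ≈ -341.33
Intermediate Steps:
n = 35 (n = 35 + 0 = 35)
w(r) = -636 (w(r) = 6*(-106) = -636)
p = 235620 (p = 3366*70 = 235620)
X = 16129
p/w(n) + W/X = 235620/(-636) + 470023/16129 = 235620*(-1/636) + 470023*(1/16129) = -19635/53 + 470023/16129 = -291781696/854837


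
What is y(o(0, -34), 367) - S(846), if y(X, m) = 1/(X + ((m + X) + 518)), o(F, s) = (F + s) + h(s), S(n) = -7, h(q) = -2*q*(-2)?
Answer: 3816/545 ≈ 7.0018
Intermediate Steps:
h(q) = 4*q
o(F, s) = F + 5*s (o(F, s) = (F + s) + 4*s = F + 5*s)
y(X, m) = 1/(518 + m + 2*X) (y(X, m) = 1/(X + ((X + m) + 518)) = 1/(X + (518 + X + m)) = 1/(518 + m + 2*X))
y(o(0, -34), 367) - S(846) = 1/(518 + 367 + 2*(0 + 5*(-34))) - 1*(-7) = 1/(518 + 367 + 2*(0 - 170)) + 7 = 1/(518 + 367 + 2*(-170)) + 7 = 1/(518 + 367 - 340) + 7 = 1/545 + 7 = 3816/545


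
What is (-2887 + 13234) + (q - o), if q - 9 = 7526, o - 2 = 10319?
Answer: 7561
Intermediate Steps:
o = 10321 (o = 2 + 10319 = 10321)
q = 7535 (q = 9 + 7526 = 7535)
(-2887 + 13234) + (q - o) = (-2887 + 13234) + (7535 - 1*10321) = 10347 + (7535 - 10321) = 10347 - 2786 = 7561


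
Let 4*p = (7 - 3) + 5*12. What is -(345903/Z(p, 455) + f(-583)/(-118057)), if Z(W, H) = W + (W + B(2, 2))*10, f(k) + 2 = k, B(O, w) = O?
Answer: -40836385131/23139172 ≈ -1764.8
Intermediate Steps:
f(k) = -2 + k
p = 16 (p = ((7 - 3) + 5*12)/4 = (4 + 60)/4 = (1/4)*64 = 16)
Z(W, H) = 20 + 11*W (Z(W, H) = W + (W + 2)*10 = W + (2 + W)*10 = W + (20 + 10*W) = 20 + 11*W)
-(345903/Z(p, 455) + f(-583)/(-118057)) = -(345903/(20 + 11*16) + (-2 - 583)/(-118057)) = -(345903/(20 + 176) - 585*(-1/118057)) = -(345903/196 + 585/118057) = -1*40836385131/23139172 = -40836385131/23139172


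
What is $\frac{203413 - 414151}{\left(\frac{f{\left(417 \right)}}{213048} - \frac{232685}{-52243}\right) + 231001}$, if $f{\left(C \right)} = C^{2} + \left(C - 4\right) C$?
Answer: $- \frac{390928356039672}{428528397424879} \approx -0.91226$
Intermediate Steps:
$f{\left(C \right)} = C^{2} + C \left(-4 + C\right)$ ($f{\left(C \right)} = C^{2} + \left(-4 + C\right) C = C^{2} + C \left(-4 + C\right)$)
$\frac{203413 - 414151}{\left(\frac{f{\left(417 \right)}}{213048} - \frac{232685}{-52243}\right) + 231001} = \frac{203413 - 414151}{\left(\frac{2 \cdot 417 \left(-2 + 417\right)}{213048} - \frac{232685}{-52243}\right) + 231001} = - \frac{210738}{\left(2 \cdot 417 \cdot 415 \cdot \frac{1}{213048} - - \frac{232685}{52243}\right) + 231001} = - \frac{210738}{\left(346110 \cdot \frac{1}{213048} + \frac{232685}{52243}\right) + 231001} = - \frac{210738}{\left(\frac{57685}{35508} + \frac{232685}{52243}\right) + 231001} = - \frac{210738}{\frac{11275816435}{1855044444} + 231001} = - \frac{210738}{\frac{428528397424879}{1855044444}} = \left(-210738\right) \frac{1855044444}{428528397424879} = - \frac{390928356039672}{428528397424879}$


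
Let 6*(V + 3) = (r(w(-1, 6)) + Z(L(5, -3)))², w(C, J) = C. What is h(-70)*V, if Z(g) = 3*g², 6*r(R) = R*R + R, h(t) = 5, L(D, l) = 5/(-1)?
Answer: 9345/2 ≈ 4672.5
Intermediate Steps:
L(D, l) = -5 (L(D, l) = 5*(-1) = -5)
r(R) = R/6 + R²/6 (r(R) = (R*R + R)/6 = (R² + R)/6 = (R + R²)/6 = R/6 + R²/6)
V = 1869/2 (V = -3 + ((⅙)*(-1)*(1 - 1) + 3*(-5)²)²/6 = -3 + ((⅙)*(-1)*0 + 3*25)²/6 = -3 + (0 + 75)²/6 = -3 + (⅙)*75² = -3 + (⅙)*5625 = -3 + 1875/2 = 1869/2 ≈ 934.50)
h(-70)*V = 5*(1869/2) = 9345/2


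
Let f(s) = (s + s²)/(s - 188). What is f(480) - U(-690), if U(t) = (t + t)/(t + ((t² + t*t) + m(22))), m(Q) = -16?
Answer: 27460167210/34729531 ≈ 790.69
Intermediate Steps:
U(t) = 2*t/(-16 + t + 2*t²) (U(t) = (t + t)/(t + ((t² + t*t) - 16)) = (2*t)/(t + ((t² + t²) - 16)) = (2*t)/(t + (2*t² - 16)) = (2*t)/(t + (-16 + 2*t²)) = (2*t)/(-16 + t + 2*t²) = 2*t/(-16 + t + 2*t²))
f(s) = (s + s²)/(-188 + s)
f(480) - U(-690) = 480*(1 + 480)/(-188 + 480) - 2*(-690)/(-16 - 690 + 2*(-690)²) = 480*481/292 - 2*(-690)/(-16 - 690 + 2*476100) = 480*(1/292)*481 - 2*(-690)/(-16 - 690 + 952200) = 57720/73 - 2*(-690)/951494 = 57720/73 - 1*(-690/475747) = 57720/73 + 690/475747 = 27460167210/34729531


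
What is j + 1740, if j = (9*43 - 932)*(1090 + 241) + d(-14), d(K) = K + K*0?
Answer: -723669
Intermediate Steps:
d(K) = K (d(K) = K + 0 = K)
j = -725409 (j = (9*43 - 932)*(1090 + 241) - 14 = (387 - 932)*1331 - 14 = -545*1331 - 14 = -725395 - 14 = -725409)
j + 1740 = -725409 + 1740 = -723669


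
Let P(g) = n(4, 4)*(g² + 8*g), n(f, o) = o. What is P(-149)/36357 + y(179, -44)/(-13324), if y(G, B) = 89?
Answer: 372153297/161473556 ≈ 2.3047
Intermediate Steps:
P(g) = 4*g² + 32*g (P(g) = 4*(g² + 8*g) = 4*g² + 32*g)
P(-149)/36357 + y(179, -44)/(-13324) = (4*(-149)*(8 - 149))/36357 + 89/(-13324) = (4*(-149)*(-141))*(1/36357) + 89*(-1/13324) = 84036*(1/36357) - 89/13324 = 28012/12119 - 89/13324 = 372153297/161473556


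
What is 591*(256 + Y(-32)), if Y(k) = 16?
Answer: 160752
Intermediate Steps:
591*(256 + Y(-32)) = 591*(256 + 16) = 591*272 = 160752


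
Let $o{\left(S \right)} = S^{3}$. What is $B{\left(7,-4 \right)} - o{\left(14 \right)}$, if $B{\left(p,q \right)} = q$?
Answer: $-2748$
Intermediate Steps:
$B{\left(7,-4 \right)} - o{\left(14 \right)} = -4 - 14^{3} = -4 - 2744 = -2748$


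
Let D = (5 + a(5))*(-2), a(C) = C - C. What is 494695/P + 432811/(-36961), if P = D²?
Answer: 3648228159/739220 ≈ 4935.2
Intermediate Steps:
a(C) = 0
D = -10 (D = (5 + 0)*(-2) = 5*(-2) = -10)
P = 100 (P = (-10)² = 100)
494695/P + 432811/(-36961) = 494695/100 + 432811/(-36961) = 494695*(1/100) + 432811*(-1/36961) = 98939/20 - 432811/36961 = 3648228159/739220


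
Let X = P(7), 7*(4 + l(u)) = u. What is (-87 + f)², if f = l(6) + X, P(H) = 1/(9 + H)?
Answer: 101787921/12544 ≈ 8114.5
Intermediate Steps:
l(u) = -4 + u/7
X = 1/16 (X = 1/(9 + 7) = 1/16 ≈ 0.062500)
f = -345/112 (f = (-4 + (⅐)*6) + 1/16 = (-4 + 6/7) + 1/16 = -22/7 + 1/16 = -345/112 ≈ -3.0804)
(-87 + f)² = (-87 - 345/112)² = (-10089/112)² = 101787921/12544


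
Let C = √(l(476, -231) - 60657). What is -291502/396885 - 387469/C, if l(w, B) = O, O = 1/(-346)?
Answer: -291502/396885 + 387469*I*√7261613758/20987323 ≈ -0.73448 + 1573.2*I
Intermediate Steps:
O = -1/346 ≈ -0.0028902
l(w, B) = -1/346
C = I*√7261613758/346 (C = √(-1/346 - 60657) = √(-20987323/346) = I*√7261613758/346 ≈ 246.29*I)
-291502/396885 - 387469/C = -291502/396885 - 387469*(-I*√7261613758/20987323) = -291502*1/396885 - (-387469)*I*√7261613758/20987323 = -291502/396885 + 387469*I*√7261613758/20987323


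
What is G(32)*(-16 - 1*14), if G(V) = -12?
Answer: 360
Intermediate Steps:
G(32)*(-16 - 1*14) = -12*(-16 - 1*14) = -12*(-16 - 14) = -12*(-30) = 360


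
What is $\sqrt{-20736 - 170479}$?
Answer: $i \sqrt{191215} \approx 437.28 i$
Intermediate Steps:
$\sqrt{-20736 - 170479} = \sqrt{-191215} = i \sqrt{191215}$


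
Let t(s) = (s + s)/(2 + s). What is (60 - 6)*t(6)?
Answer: 81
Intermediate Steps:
t(s) = 2*s/(2 + s) (t(s) = (2*s)/(2 + s) = 2*s/(2 + s))
(60 - 6)*t(6) = (60 - 6)*(2*6/(2 + 6)) = 54*(2*6/8) = 54*(2*6*(⅛)) = 54*(3/2) = 81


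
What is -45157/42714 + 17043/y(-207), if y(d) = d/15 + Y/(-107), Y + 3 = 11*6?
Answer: -4640643859/3914433 ≈ -1185.5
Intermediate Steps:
Y = 63 (Y = -3 + 11*6 = -3 + 66 = 63)
y(d) = -63/107 + d/15 (y(d) = d/15 + 63/(-107) = d*(1/15) + 63*(-1/107) = d/15 - 63/107 = -63/107 + d/15)
-45157/42714 + 17043/y(-207) = -45157/42714 + 17043/(-63/107 + (1/15)*(-207)) = -45157*1/42714 + 17043/(-63/107 - 69/5) = -6451/6102 + 17043/(-7698/535) = -6451/6102 + 17043*(-535/7698) = -6451/6102 - 3039335/2566 = -4640643859/3914433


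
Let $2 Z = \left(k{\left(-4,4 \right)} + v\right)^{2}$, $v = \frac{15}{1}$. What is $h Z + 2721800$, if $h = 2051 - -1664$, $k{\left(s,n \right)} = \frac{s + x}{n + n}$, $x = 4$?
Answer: $\frac{6279475}{2} \approx 3.1397 \cdot 10^{6}$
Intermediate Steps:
$k{\left(s,n \right)} = \frac{4 + s}{2 n}$ ($k{\left(s,n \right)} = \frac{s + 4}{n + n} = \frac{4 + s}{2 n}$)
$v = 15$ ($v = 15 \cdot 1 = 15$)
$Z = \frac{225}{2}$ ($Z = \frac{\left(\frac{4 - 4}{2 \cdot 4} + 15\right)^{2}}{2} = \frac{\left(\frac{1}{2} \cdot \frac{1}{4} \cdot 0 + 15\right)^{2}}{2} = \frac{\left(0 + 15\right)^{2}}{2} = \frac{15^{2}}{2} = \frac{1}{2} \cdot 225 = \frac{225}{2} \approx 112.5$)
$h = 3715$ ($h = 2051 + 1664 = 3715$)
$h Z + 2721800 = 3715 \cdot \frac{225}{2} + 2721800 = \frac{835875}{2} + 2721800 = \frac{6279475}{2}$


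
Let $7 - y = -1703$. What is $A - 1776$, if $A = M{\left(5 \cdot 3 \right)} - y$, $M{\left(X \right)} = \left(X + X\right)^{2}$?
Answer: $-2586$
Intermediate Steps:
$M{\left(X \right)} = 4 X^{2}$ ($M{\left(X \right)} = \left(2 X\right)^{2} = 4 X^{2}$)
$y = 1710$ ($y = 7 - -1703 = 7 + 1703 = 1710$)
$A = -810$ ($A = 4 \left(5 \cdot 3\right)^{2} - 1710 = 4 \cdot 15^{2} - 1710 = 4 \cdot 225 - 1710 = 900 - 1710 = -810$)
$A - 1776 = -810 - 1776 = -2586$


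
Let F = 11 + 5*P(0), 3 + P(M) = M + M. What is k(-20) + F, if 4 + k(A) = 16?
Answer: 8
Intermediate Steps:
P(M) = -3 + 2*M (P(M) = -3 + (M + M) = -3 + 2*M)
k(A) = 12 (k(A) = -4 + 16 = 12)
F = -4 (F = 11 + 5*(-3 + 2*0) = 11 + 5*(-3 + 0) = 11 + 5*(-3) = 11 - 15 = -4)
k(-20) + F = 12 - 4 = 8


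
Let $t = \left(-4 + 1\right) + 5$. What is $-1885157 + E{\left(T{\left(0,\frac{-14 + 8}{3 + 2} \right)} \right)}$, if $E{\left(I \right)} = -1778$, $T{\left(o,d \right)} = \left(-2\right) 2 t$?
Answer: $-1886935$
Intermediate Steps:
$t = 2$ ($t = -3 + 5 = 2$)
$T{\left(o,d \right)} = -8$ ($T{\left(o,d \right)} = \left(-2\right) 2 \cdot 2 = \left(-4\right) 2 = -8$)
$-1885157 + E{\left(T{\left(0,\frac{-14 + 8}{3 + 2} \right)} \right)} = -1885157 - 1778 = -1886935$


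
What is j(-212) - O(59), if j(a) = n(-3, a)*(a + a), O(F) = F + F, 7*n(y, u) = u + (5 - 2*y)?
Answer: 84398/7 ≈ 12057.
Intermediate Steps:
n(y, u) = 5/7 - 2*y/7 + u/7 (n(y, u) = (u + (5 - 2*y))/7 = (5 + u - 2*y)/7 = 5/7 - 2*y/7 + u/7)
O(F) = 2*F
j(a) = 2*a*(11/7 + a/7) (j(a) = (5/7 - 2/7*(-3) + a/7)*(a + a) = (5/7 + 6/7 + a/7)*(2*a) = (11/7 + a/7)*(2*a) = 2*a*(11/7 + a/7))
j(-212) - O(59) = (2/7)*(-212)*(11 - 212) - 2*59 = (2/7)*(-212)*(-201) - 1*118 = 85224/7 - 118 = 84398/7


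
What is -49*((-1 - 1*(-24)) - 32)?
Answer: 441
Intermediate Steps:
-49*((-1 - 1*(-24)) - 32) = -49*((-1 + 24) - 32) = -49*(23 - 32) = -49*(-9) = 441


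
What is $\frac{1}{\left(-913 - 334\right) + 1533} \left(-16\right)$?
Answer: $- \frac{8}{143} \approx -0.055944$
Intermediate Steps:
$\frac{1}{\left(-913 - 334\right) + 1533} \left(-16\right) = \frac{1}{-1247 + 1533} \left(-16\right) = \frac{1}{286} \left(-16\right) = - \frac{8}{143}$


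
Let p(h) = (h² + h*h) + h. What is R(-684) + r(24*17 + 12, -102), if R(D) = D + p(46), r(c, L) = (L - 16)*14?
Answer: 1942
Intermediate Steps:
p(h) = h + 2*h² (p(h) = (h² + h²) + h = 2*h² + h = h + 2*h²)
r(c, L) = -224 + 14*L (r(c, L) = (-16 + L)*14 = -224 + 14*L)
R(D) = 4278 + D (R(D) = D + 46*(1 + 2*46) = D + 46*(1 + 92) = D + 46*93 = D + 4278 = 4278 + D)
R(-684) + r(24*17 + 12, -102) = (4278 - 684) + (-224 + 14*(-102)) = 3594 + (-224 - 1428) = 3594 - 1652 = 1942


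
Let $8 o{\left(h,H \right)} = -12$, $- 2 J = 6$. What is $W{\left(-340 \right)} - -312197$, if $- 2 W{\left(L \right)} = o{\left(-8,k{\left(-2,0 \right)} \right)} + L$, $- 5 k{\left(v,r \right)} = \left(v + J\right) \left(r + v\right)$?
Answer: $\frac{1249471}{4} \approx 3.1237 \cdot 10^{5}$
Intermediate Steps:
$J = -3$ ($J = \left(- \frac{1}{2}\right) 6 = -3$)
$k{\left(v,r \right)} = - \frac{\left(-3 + v\right) \left(r + v\right)}{5}$ ($k{\left(v,r \right)} = - \frac{\left(v - 3\right) \left(r + v\right)}{5} = - \frac{\left(-3 + v\right) \left(r + v\right)}{5}$)
$o{\left(h,H \right)} = - \frac{3}{2}$ ($o{\left(h,H \right)} = \frac{1}{8} \left(-12\right) = - \frac{3}{2}$)
$W{\left(L \right)} = \frac{3}{4} - \frac{L}{2}$ ($W{\left(L \right)} = - \frac{- \frac{3}{2} + L}{2} = \frac{3}{4} - \frac{L}{2}$)
$W{\left(-340 \right)} - -312197 = \left(\frac{3}{4} - -170\right) - -312197 = \left(\frac{3}{4} + 170\right) + 312197 = \frac{683}{4} + 312197 = \frac{1249471}{4}$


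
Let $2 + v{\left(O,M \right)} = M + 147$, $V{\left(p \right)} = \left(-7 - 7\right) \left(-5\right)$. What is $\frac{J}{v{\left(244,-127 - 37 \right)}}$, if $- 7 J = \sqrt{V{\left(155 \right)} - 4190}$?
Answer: $\frac{2 i \sqrt{1030}}{133} \approx 0.48261 i$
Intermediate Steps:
$V{\left(p \right)} = 70$ ($V{\left(p \right)} = \left(-14\right) \left(-5\right) = 70$)
$v{\left(O,M \right)} = 145 + M$ ($v{\left(O,M \right)} = -2 + \left(M + 147\right) = -2 + \left(147 + M\right) = 145 + M$)
$J = - \frac{2 i \sqrt{1030}}{7}$ ($J = - \frac{\sqrt{70 - 4190}}{7} = - \frac{\sqrt{-4120}}{7} = - \frac{2 i \sqrt{1030}}{7} \approx - 9.1696 i$)
$\frac{J}{v{\left(244,-127 - 37 \right)}} = \frac{\left(- \frac{2}{7}\right) i \sqrt{1030}}{145 - 164} = \frac{\left(- \frac{2}{7}\right) i \sqrt{1030}}{-19} = - \frac{2 i \sqrt{1030}}{7} \left(- \frac{1}{19}\right) = \frac{2 i \sqrt{1030}}{133}$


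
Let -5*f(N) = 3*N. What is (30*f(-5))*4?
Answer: 360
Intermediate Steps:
f(N) = -3*N/5
(30*f(-5))*4 = (30*(-⅗*(-5)))*4 = (30*3)*4 = 90*4 = 360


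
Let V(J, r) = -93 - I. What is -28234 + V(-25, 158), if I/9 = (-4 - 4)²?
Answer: -28903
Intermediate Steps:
I = 576 (I = 9*(-4 - 4)² = 9*(-8)² = 9*64 = 576)
V(J, r) = -669 (V(J, r) = -93 - 1*576 = -93 - 576 = -669)
-28234 + V(-25, 158) = -28234 - 669 = -28903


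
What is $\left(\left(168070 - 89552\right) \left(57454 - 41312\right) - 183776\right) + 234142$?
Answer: $1267487922$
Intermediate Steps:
$\left(\left(168070 - 89552\right) \left(57454 - 41312\right) - 183776\right) + 234142 = \left(78518 \cdot 16142 - 183776\right) + 234142 = \left(1267437556 - 183776\right) + 234142 = 1267253780 + 234142 = 1267487922$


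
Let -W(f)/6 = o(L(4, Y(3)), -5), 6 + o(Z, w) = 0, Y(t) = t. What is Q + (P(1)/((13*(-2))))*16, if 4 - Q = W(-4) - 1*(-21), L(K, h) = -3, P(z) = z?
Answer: -697/13 ≈ -53.615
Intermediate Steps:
o(Z, w) = -6 (o(Z, w) = -6 + 0 = -6)
W(f) = 36 (W(f) = -6*(-6) = 36)
Q = -53 (Q = 4 - (36 - 1*(-21)) = 4 - (36 + 21) = 4 - 1*57 = 4 - 57 = -53)
Q + (P(1)/((13*(-2))))*16 = -53 + (1/(13*(-2)))*16 = -53 + (1/(-26))*16 = -53 + (1*(-1/26))*16 = -53 - 1/26*16 = -53 - 8/13 = -697/13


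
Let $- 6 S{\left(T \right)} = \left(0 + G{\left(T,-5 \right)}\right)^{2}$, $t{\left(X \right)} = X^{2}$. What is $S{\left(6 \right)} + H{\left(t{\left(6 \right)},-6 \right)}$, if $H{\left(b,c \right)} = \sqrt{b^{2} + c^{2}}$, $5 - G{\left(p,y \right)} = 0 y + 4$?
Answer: $- \frac{1}{6} + 6 \sqrt{37} \approx 36.33$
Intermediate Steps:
$G{\left(p,y \right)} = 1$ ($G{\left(p,y \right)} = 5 - \left(0 y + 4\right) = 5 - \left(0 + 4\right) = 5 - 4 = 1$)
$S{\left(T \right)} = - \frac{1}{6}$ ($S{\left(T \right)} = - \frac{\left(0 + 1\right)^{2}}{6} = - \frac{1^{2}}{6} = \left(- \frac{1}{6}\right) 1 = - \frac{1}{6}$)
$S{\left(6 \right)} + H{\left(t{\left(6 \right)},-6 \right)} = - \frac{1}{6} + \sqrt{\left(6^{2}\right)^{2} + \left(-6\right)^{2}} = - \frac{1}{6} + \sqrt{36^{2} + 36} = - \frac{1}{6} + \sqrt{1296 + 36} = - \frac{1}{6} + \sqrt{1332} = - \frac{1}{6} + 6 \sqrt{37}$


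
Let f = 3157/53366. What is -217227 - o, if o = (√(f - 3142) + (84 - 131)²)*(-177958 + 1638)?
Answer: 389273653 + 88160*I*√8948027445290/26683 ≈ 3.8927e+8 + 9.8833e+6*I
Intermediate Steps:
f = 3157/53366 (f = 3157*(1/53366) = 3157/53366 ≈ 0.059157)
o = -389490880 - 88160*I*√8948027445290/26683 (o = (√(3157/53366 - 3142) + (84 - 131)²)*(-177958 + 1638) = (√(-167672815/53366) + (-47)²)*(-176320) = (I*√8948027445290/53366 + 2209)*(-176320) = (2209 + I*√8948027445290/53366)*(-176320) = -389490880 - 88160*I*√8948027445290/26683 ≈ -3.8949e+8 - 9.8833e+6*I)
-217227 - o = -217227 - (-389490880 - 88160*I*√8948027445290/26683) = -217227 + (389490880 + 88160*I*√8948027445290/26683) = 389273653 + 88160*I*√8948027445290/26683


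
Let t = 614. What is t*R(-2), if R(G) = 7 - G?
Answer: 5526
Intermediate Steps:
t*R(-2) = 614*(7 - 1*(-2)) = 614*(7 + 2) = 614*9 = 5526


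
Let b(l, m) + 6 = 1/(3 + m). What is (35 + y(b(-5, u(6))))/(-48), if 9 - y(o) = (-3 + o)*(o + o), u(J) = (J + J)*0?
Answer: 61/54 ≈ 1.1296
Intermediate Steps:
u(J) = 0 (u(J) = (2*J)*0 = 0)
b(l, m) = -6 + 1/(3 + m)
y(o) = 9 - 2*o*(-3 + o) (y(o) = 9 - (-3 + o)*(o + o) = 9 - (-3 + o)*2*o = 9 - 2*o*(-3 + o))
(35 + y(b(-5, u(6))))/(-48) = (35 + (9 - 2*(-17 - 6*0)**2/(3 + 0)**2 + 6*((-17 - 6*0)/(3 + 0))))/(-48) = -(35 + (9 - 2*(-17 + 0)**2/9 + 6*((-17 + 0)/3)))/48 = -(35 + (9 - 2*((1/3)*(-17))**2 + 6*((1/3)*(-17))))/48 = -(35 + (9 - 2*(-17/3)**2 + 6*(-17/3)))/48 = -(35 + (9 - 2*289/9 - 34))/48 = -(35 + (9 - 578/9 - 34))/48 = -(35 - 803/9)/48 = -1/48*(-488/9) = 61/54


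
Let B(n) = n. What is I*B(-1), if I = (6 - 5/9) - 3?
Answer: -22/9 ≈ -2.4444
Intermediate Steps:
I = 22/9 (I = (6 - 5*⅑) - 3 = (6 - 5/9) - 3 = 49/9 - 3 = 22/9 ≈ 2.4444)
I*B(-1) = (22/9)*(-1) = -22/9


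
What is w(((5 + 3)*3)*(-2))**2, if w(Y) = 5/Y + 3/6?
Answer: 361/2304 ≈ 0.15668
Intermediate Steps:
w(Y) = 1/2 + 5/Y (w(Y) = 5/Y + 3*(1/6) = 5/Y + 1/2 = 1/2 + 5/Y)
w(((5 + 3)*3)*(-2))**2 = ((10 + ((5 + 3)*3)*(-2))/(2*((((5 + 3)*3)*(-2)))))**2 = ((10 + (8*3)*(-2))/(2*(((8*3)*(-2)))))**2 = ((10 + 24*(-2))/(2*((24*(-2)))))**2 = ((1/2)*(10 - 48)/(-48))**2 = ((1/2)*(-1/48)*(-38))**2 = (19/48)**2 = 361/2304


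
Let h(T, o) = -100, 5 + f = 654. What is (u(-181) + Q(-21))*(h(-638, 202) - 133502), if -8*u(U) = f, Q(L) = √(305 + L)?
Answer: 43353849/4 - 267204*√71 ≈ 8.5870e+6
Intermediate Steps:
f = 649 (f = -5 + 654 = 649)
u(U) = -649/8 (u(U) = -⅛*649 = -649/8)
(u(-181) + Q(-21))*(h(-638, 202) - 133502) = (-649/8 + √(305 - 21))*(-100 - 133502) = (-649/8 + √284)*(-133602) = (-649/8 + 2*√71)*(-133602) = 43353849/4 - 267204*√71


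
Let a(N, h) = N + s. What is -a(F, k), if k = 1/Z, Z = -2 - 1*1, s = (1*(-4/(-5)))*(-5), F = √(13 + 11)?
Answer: 4 - 2*√6 ≈ -0.89898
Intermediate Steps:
F = 2*√6 (F = √24 = 2*√6 ≈ 4.8990)
s = -4 (s = (1*(-4*(-⅕)))*(-5) = (1*(⅘))*(-5) = (⅘)*(-5) = -4)
Z = -3 (Z = -2 - 1 = -3)
k = -⅓ (k = 1/(-3) = -⅓ ≈ -0.33333)
a(N, h) = -4 + N (a(N, h) = N - 4 = -4 + N)
-a(F, k) = -(-4 + 2*√6) = 4 - 2*√6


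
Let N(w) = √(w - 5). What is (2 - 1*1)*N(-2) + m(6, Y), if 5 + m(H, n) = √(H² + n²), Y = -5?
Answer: -5 + √61 + I*√7 ≈ 2.8102 + 2.6458*I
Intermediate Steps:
m(H, n) = -5 + √(H² + n²)
N(w) = √(-5 + w)
(2 - 1*1)*N(-2) + m(6, Y) = (2 - 1*1)*√(-5 - 2) + (-5 + √(6² + (-5)²)) = (2 - 1)*√(-7) + (-5 + √(36 + 25)) = 1*(I*√7) + (-5 + √61) = I*√7 + (-5 + √61) = -5 + √61 + I*√7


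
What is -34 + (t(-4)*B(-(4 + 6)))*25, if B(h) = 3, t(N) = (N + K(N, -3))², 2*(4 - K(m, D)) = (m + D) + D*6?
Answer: 46739/4 ≈ 11685.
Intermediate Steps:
K(m, D) = 4 - 7*D/2 - m/2 (K(m, D) = 4 - ((m + D) + D*6)/2 = 4 - ((D + m) + 6*D)/2 = 4 - (m + 7*D)/2 = 4 + (-7*D/2 - m/2) = 4 - 7*D/2 - m/2)
t(N) = (29/2 + N/2)² (t(N) = (N + (4 - 7/2*(-3) - N/2))² = (N + (4 + 21/2 - N/2))² = (N + (29/2 - N/2))² = (29/2 + N/2)²)
-34 + (t(-4)*B(-(4 + 6)))*25 = -34 + (((29 - 4)²/4)*3)*25 = -34 + (((¼)*25²)*3)*25 = -34 + (((¼)*625)*3)*25 = -34 + ((625/4)*3)*25 = -34 + (1875/4)*25 = -34 + 46875/4 = 46739/4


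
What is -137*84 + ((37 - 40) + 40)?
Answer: -11471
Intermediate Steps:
-137*84 + ((37 - 40) + 40) = -11508 + (-3 + 40) = -11508 + 37 = -11471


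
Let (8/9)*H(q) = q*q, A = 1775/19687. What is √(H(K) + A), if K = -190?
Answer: 5*√2518487233670/39374 ≈ 201.53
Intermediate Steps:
A = 1775/19687 (A = 1775*(1/19687) = 1775/19687 ≈ 0.090161)
H(q) = 9*q²/8 (H(q) = 9*(q*q)/8 = 9*q²/8)
√(H(K) + A) = √((9/8)*(-190)² + 1775/19687) = √((9/8)*36100 + 1775/19687) = √(81225/2 + 1775/19687) = √(1599080125/39374) = 5*√2518487233670/39374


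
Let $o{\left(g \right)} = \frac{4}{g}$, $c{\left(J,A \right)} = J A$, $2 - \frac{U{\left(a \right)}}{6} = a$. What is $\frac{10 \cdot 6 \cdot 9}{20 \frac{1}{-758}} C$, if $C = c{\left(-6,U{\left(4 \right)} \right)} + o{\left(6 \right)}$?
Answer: $-1487196$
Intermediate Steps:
$U{\left(a \right)} = 12 - 6 a$
$c{\left(J,A \right)} = A J$
$C = \frac{218}{3}$ ($C = \left(12 - 24\right) \left(-6\right) + \frac{4}{6} = \left(12 - 24\right) \left(-6\right) + 4 \cdot \frac{1}{6} = \left(-12\right) \left(-6\right) + \frac{2}{3} = 72 + \frac{2}{3} = \frac{218}{3} \approx 72.667$)
$\frac{10 \cdot 6 \cdot 9}{20 \frac{1}{-758}} C = \frac{10 \cdot 6 \cdot 9}{20 \frac{1}{-758}} \cdot \frac{218}{3} = \frac{60 \cdot 9}{20 \left(- \frac{1}{758}\right)} \frac{218}{3} = \frac{540}{- \frac{10}{379}} \cdot \frac{218}{3} = 540 \left(- \frac{379}{10}\right) \frac{218}{3} = \left(-20466\right) \frac{218}{3} = -1487196$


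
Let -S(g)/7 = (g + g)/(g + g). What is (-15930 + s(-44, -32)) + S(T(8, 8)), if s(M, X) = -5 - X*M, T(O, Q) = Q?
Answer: -17350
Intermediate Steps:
s(M, X) = -5 - M*X
S(g) = -7 (S(g) = -7*(g + g)/(g + g) = -7*2*g/(2*g) = -7*2*g*1/(2*g) = -7*1 = -7)
(-15930 + s(-44, -32)) + S(T(8, 8)) = (-15930 + (-5 - 1*(-44)*(-32))) - 7 = (-15930 + (-5 - 1408)) - 7 = (-15930 - 1413) - 7 = -17343 - 7 = -17350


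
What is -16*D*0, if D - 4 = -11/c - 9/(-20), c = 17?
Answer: 0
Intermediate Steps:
D = 1293/340 (D = 4 + (-11/17 - 9/(-20)) = 4 + (-11*1/17 - 9*(-1/20)) = 4 + (-11/17 + 9/20) = 4 - 67/340 = 1293/340 ≈ 3.8029)
-16*D*0 = -16*1293/340*0 = -5172/85*0 = 0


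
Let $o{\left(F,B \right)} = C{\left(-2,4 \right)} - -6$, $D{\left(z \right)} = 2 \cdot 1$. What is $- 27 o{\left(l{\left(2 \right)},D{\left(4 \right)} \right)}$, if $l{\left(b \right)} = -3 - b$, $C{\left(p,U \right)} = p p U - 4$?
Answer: $-486$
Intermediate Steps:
$D{\left(z \right)} = 2$
$C{\left(p,U \right)} = -4 + U p^{2}$ ($C{\left(p,U \right)} = p^{2} U - 4 = U p^{2} - 4 = -4 + U p^{2}$)
$o{\left(F,B \right)} = 18$ ($o{\left(F,B \right)} = \left(-4 + 4 \left(-2\right)^{2}\right) - -6 = \left(-4 + 4 \cdot 4\right) + 6 = \left(-4 + 16\right) + 6 = 12 + 6 = 18$)
$- 27 o{\left(l{\left(2 \right)},D{\left(4 \right)} \right)} = \left(-27\right) 18 = -486$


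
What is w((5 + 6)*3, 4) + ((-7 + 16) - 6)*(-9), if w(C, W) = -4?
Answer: -31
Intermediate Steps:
w((5 + 6)*3, 4) + ((-7 + 16) - 6)*(-9) = -4 + ((-7 + 16) - 6)*(-9) = -4 + (9 - 6)*(-9) = -4 + 3*(-9) = -4 - 27 = -31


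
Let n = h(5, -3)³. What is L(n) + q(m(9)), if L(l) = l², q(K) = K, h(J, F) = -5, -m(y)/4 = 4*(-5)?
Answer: 15705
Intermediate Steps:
m(y) = 80 (m(y) = -16*(-5) = -4*(-20) = 80)
n = -125 (n = (-5)³ = -125)
L(n) + q(m(9)) = (-125)² + 80 = 15625 + 80 = 15705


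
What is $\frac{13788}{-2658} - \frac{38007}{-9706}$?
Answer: $- \frac{5467287}{4299758} \approx -1.2715$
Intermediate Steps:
$\frac{13788}{-2658} - \frac{38007}{-9706} = 13788 \left(- \frac{1}{2658}\right) - - \frac{38007}{9706} = - \frac{2298}{443} + \frac{38007}{9706} = - \frac{5467287}{4299758}$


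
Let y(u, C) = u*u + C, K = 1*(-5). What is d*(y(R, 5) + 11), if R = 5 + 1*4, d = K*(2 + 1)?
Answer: -1455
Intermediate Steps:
K = -5
d = -15 (d = -5*(2 + 1) = -5*3 = -15)
R = 9 (R = 5 + 4 = 9)
y(u, C) = C + u**2 (y(u, C) = u**2 + C = C + u**2)
d*(y(R, 5) + 11) = -15*((5 + 9**2) + 11) = -15*((5 + 81) + 11) = -15*(86 + 11) = -15*97 = -1455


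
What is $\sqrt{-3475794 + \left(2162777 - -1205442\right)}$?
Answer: $5 i \sqrt{4303} \approx 327.99 i$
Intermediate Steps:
$\sqrt{-3475794 + \left(2162777 - -1205442\right)} = \sqrt{-3475794 + \left(2162777 + 1205442\right)} = \sqrt{-3475794 + 3368219} = \sqrt{-107575} = 5 i \sqrt{4303}$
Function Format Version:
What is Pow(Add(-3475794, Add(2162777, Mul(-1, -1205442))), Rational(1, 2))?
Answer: Mul(5, I, Pow(4303, Rational(1, 2))) ≈ Mul(327.99, I)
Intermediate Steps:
Pow(Add(-3475794, Add(2162777, Mul(-1, -1205442))), Rational(1, 2)) = Pow(Add(-3475794, Add(2162777, 1205442)), Rational(1, 2)) = Pow(Add(-3475794, 3368219), Rational(1, 2)) = Pow(-107575, Rational(1, 2)) = Mul(5, I, Pow(4303, Rational(1, 2)))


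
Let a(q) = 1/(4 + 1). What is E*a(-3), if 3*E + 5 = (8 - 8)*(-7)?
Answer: -1/3 ≈ -0.33333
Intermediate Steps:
a(q) = 1/5
E = -5/3 (E = -5/3 + ((8 - 8)*(-7))/3 = -5/3 + (0*(-7))/3 = -5/3 + (1/3)*0 = -5/3 + 0 = -5/3 ≈ -1.6667)
E*a(-3) = -5/3*1/5 = -1/3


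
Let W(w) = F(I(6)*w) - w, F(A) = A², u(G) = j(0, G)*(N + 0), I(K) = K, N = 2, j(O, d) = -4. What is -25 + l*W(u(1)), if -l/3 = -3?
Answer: 20783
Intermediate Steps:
l = 9 (l = -3*(-3) = 9)
u(G) = -8 (u(G) = -4*(2 + 0) = -4*2 = -8)
W(w) = -w + 36*w² (W(w) = (6*w)² - w = 36*w² - w = -w + 36*w²)
-25 + l*W(u(1)) = -25 + 9*(-8*(-1 + 36*(-8))) = -25 + 9*(-8*(-1 - 288)) = -25 + 9*(-8*(-289)) = -25 + 9*2312 = -25 + 20808 = 20783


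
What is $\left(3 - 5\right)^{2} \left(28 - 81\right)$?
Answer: $-212$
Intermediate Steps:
$\left(3 - 5\right)^{2} \left(28 - 81\right) = \left(-2\right)^{2} \left(-53\right) = 4 \left(-53\right) = -212$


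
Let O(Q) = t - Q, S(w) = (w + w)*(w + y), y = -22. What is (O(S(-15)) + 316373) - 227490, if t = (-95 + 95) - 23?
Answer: 87750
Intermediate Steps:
t = -23 (t = 0 - 23 = -23)
S(w) = 2*w*(-22 + w) (S(w) = (w + w)*(w - 22) = (2*w)*(-22 + w) = 2*w*(-22 + w))
O(Q) = -23 - Q
(O(S(-15)) + 316373) - 227490 = ((-23 - 2*(-15)*(-22 - 15)) + 316373) - 227490 = ((-23 - 2*(-15)*(-37)) + 316373) - 227490 = ((-23 - 1*1110) + 316373) - 227490 = ((-23 - 1110) + 316373) - 227490 = (-1133 + 316373) - 227490 = 315240 - 227490 = 87750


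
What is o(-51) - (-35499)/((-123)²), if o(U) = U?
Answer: -245360/5043 ≈ -48.654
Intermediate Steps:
o(-51) - (-35499)/((-123)²) = -51 - (-35499)/((-123)²) = -51 - (-35499)/15129 = -51 - 1*(-11833/5043) = -51 + 11833/5043 = -245360/5043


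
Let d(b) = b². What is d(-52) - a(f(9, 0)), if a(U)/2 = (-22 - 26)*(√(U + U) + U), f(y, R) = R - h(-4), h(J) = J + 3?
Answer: 2800 + 96*√2 ≈ 2935.8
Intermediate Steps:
h(J) = 3 + J
f(y, R) = 1 + R (f(y, R) = R - (3 - 4) = R - 1*(-1) = R + 1 = 1 + R)
a(U) = -96*U - 96*√2*√U (a(U) = 2*((-22 - 26)*(√(U + U) + U)) = 2*(-48*(√(2*U) + U)) = 2*(-48*(√2*√U + U)) = 2*(-48*(U + √2*√U)) = 2*(-48*U - 48*√2*√U) = -96*U - 96*√2*√U)
d(-52) - a(f(9, 0)) = (-52)² - (-96*(1 + 0) - 96*√2*√(1 + 0)) = 2704 - (-96*1 - 96*√2*√1) = 2704 - (-96 - 96*√2*1) = 2704 - (-96 - 96*√2) = 2704 + (96 + 96*√2) = 2800 + 96*√2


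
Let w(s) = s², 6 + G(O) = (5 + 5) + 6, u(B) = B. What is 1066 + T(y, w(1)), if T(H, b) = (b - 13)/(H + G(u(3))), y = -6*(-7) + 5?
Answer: 20250/19 ≈ 1065.8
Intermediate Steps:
y = 47 (y = 42 + 5 = 47)
G(O) = 10 (G(O) = -6 + ((5 + 5) + 6) = -6 + (10 + 6) = -6 + 16 = 10)
T(H, b) = (-13 + b)/(10 + H) (T(H, b) = (b - 13)/(H + 10) = (-13 + b)/(10 + H))
1066 + T(y, w(1)) = 1066 + (-13 + 1²)/(10 + 47) = 1066 + (-13 + 1)/57 = 1066 + (1/57)*(-12) = 1066 - 4/19 = 20250/19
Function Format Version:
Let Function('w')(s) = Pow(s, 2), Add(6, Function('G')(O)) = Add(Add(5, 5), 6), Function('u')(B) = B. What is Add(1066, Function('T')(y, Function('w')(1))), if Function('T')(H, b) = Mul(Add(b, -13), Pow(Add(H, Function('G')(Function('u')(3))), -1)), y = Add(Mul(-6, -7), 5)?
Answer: Rational(20250, 19) ≈ 1065.8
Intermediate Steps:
y = 47 (y = Add(42, 5) = 47)
Function('G')(O) = 10 (Function('G')(O) = Add(-6, Add(Add(5, 5), 6)) = Add(-6, Add(10, 6)) = Add(-6, 16) = 10)
Function('T')(H, b) = Mul(Pow(Add(10, H), -1), Add(-13, b)) (Function('T')(H, b) = Mul(Add(b, -13), Pow(Add(H, 10), -1)) = Mul(Add(-13, b), Pow(Add(10, H), -1)) = Mul(Pow(Add(10, H), -1), Add(-13, b)))
Add(1066, Function('T')(y, Function('w')(1))) = Add(1066, Mul(Pow(Add(10, 47), -1), Add(-13, Pow(1, 2)))) = Add(1066, Mul(Pow(57, -1), Add(-13, 1))) = Add(1066, Mul(Rational(1, 57), -12)) = Add(1066, Rational(-4, 19)) = Rational(20250, 19)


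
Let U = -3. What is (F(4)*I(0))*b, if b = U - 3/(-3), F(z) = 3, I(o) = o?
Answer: 0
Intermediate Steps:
b = -2 (b = -3 - 3/(-3) = -3 - 3*(-1)/3 = -3 - 1*(-1) = -3 + 1 = -2)
(F(4)*I(0))*b = (3*0)*(-2) = 0*(-2) = 0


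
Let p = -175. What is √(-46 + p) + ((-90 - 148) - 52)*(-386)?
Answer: 111940 + I*√221 ≈ 1.1194e+5 + 14.866*I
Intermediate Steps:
√(-46 + p) + ((-90 - 148) - 52)*(-386) = √(-46 - 175) + ((-90 - 148) - 52)*(-386) = √(-221) + (-238 - 52)*(-386) = I*√221 - 290*(-386) = I*√221 + 111940 = 111940 + I*√221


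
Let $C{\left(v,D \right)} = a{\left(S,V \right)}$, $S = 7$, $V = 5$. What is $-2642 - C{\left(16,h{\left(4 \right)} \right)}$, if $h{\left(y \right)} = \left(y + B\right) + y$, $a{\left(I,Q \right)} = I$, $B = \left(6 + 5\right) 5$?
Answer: $-2649$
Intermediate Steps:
$B = 55$ ($B = 11 \cdot 5 = 55$)
$h{\left(y \right)} = 55 + 2 y$ ($h{\left(y \right)} = \left(y + 55\right) + y = \left(55 + y\right) + y = 55 + 2 y$)
$C{\left(v,D \right)} = 7$
$-2642 - C{\left(16,h{\left(4 \right)} \right)} = -2642 - 7 = -2649$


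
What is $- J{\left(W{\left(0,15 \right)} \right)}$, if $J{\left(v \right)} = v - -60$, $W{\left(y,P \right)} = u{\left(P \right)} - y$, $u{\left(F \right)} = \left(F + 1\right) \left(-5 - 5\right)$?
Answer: $100$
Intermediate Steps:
$u{\left(F \right)} = -10 - 10 F$ ($u{\left(F \right)} = \left(1 + F\right) \left(-10\right) = -10 - 10 F$)
$W{\left(y,P \right)} = -10 - y - 10 P$ ($W{\left(y,P \right)} = \left(-10 - 10 P\right) - y = -10 - y - 10 P$)
$J{\left(v \right)} = 60 + v$ ($J{\left(v \right)} = v + 60 = 60 + v$)
$- J{\left(W{\left(0,15 \right)} \right)} = - (60 - 160) = \left(-1\right) \left(-100\right) = 100$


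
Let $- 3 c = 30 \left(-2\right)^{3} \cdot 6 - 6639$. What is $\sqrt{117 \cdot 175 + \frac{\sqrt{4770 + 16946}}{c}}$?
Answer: $\frac{\sqrt{148489798275 + 5386 \sqrt{5429}}}{2693} \approx 143.09$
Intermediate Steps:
$c = 2693$ ($c = - \frac{30 \left(-2\right)^{3} \cdot 6 - 6639}{3} = - \frac{30 \left(-8\right) 6 - 6639}{3} = - \frac{\left(-240\right) 6 - 6639}{3} = - \frac{-1440 - 6639}{3} = \left(- \frac{1}{3}\right) \left(-8079\right) = 2693$)
$\sqrt{117 \cdot 175 + \frac{\sqrt{4770 + 16946}}{c}} = \sqrt{117 \cdot 175 + \frac{\sqrt{4770 + 16946}}{2693}} = \sqrt{20475 + \sqrt{21716} \cdot \frac{1}{2693}} = \sqrt{20475 + 2 \sqrt{5429} \cdot \frac{1}{2693}} = \sqrt{20475 + \frac{2 \sqrt{5429}}{2693}}$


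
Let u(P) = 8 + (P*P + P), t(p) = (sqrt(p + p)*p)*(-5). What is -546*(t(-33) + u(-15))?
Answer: -119028 - 90090*I*sqrt(66) ≈ -1.1903e+5 - 7.319e+5*I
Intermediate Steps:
t(p) = -5*sqrt(2)*p**(3/2) (t(p) = (sqrt(2*p)*p)*(-5) = ((sqrt(2)*sqrt(p))*p)*(-5) = (sqrt(2)*p**(3/2))*(-5) = -5*sqrt(2)*p**(3/2))
u(P) = 8 + P + P**2 (u(P) = 8 + (P**2 + P) = 8 + (P + P**2) = 8 + P + P**2)
-546*(t(-33) + u(-15)) = -546*(-5*sqrt(2)*(-33)**(3/2) + (8 - 15 + (-15)**2)) = -546*(-5*sqrt(2)*(-33*I*sqrt(33)) + (8 - 15 + 225)) = -546*(165*I*sqrt(66) + 218) = -546*(218 + 165*I*sqrt(66)) = -119028 - 90090*I*sqrt(66)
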